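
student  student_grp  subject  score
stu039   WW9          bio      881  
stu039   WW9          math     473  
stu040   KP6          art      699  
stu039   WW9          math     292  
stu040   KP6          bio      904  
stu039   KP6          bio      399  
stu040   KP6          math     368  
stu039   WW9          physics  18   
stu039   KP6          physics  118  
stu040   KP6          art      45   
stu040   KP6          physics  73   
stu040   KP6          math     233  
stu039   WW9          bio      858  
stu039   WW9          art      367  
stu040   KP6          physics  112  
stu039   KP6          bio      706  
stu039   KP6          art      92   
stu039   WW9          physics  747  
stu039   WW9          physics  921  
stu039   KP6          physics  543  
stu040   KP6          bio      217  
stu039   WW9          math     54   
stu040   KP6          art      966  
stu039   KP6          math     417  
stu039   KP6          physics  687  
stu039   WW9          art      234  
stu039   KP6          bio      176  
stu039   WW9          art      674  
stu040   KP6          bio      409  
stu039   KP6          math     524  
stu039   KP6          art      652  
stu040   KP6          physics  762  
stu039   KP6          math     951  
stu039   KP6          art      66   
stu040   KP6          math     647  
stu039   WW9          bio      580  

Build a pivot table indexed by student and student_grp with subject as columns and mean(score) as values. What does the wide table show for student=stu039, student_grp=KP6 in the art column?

Rows with student=stu039, student_grp=KP6 and subject=art: score values are 92, 652, 66.
(92 + 652 + 66) / 3 = 270.

270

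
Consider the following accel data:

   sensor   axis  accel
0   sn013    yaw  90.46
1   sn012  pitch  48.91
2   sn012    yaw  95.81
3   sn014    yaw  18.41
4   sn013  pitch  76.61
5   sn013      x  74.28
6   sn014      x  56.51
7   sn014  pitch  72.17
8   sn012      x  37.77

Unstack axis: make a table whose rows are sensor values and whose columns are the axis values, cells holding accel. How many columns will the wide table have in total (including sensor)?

4

1 column for sensor plus 3 distinct axis values → 4 columns.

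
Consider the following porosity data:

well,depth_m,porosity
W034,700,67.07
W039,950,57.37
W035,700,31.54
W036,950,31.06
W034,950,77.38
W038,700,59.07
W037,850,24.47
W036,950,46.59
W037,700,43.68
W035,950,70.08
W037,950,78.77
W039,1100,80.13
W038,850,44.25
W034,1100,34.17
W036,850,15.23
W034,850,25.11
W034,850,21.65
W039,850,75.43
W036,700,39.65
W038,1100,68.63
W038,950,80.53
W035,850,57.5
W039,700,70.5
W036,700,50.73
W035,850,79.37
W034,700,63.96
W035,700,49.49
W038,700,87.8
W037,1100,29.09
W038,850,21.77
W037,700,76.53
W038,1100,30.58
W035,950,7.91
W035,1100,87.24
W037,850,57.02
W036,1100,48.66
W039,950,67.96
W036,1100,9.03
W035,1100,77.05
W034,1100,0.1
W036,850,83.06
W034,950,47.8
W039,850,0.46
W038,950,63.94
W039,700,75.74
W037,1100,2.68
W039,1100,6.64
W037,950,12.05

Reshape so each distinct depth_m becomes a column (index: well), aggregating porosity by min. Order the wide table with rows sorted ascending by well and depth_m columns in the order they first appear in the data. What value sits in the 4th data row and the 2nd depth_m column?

With rows sorted ascending by well, row 4 is well=W037. depth_m columns in first-appearance order: 700, 950, 850, 1100; column 2 is 950.
Long rows with well=W037, depth_m=950: min(78.77, 12.05) = 12.05.

12.05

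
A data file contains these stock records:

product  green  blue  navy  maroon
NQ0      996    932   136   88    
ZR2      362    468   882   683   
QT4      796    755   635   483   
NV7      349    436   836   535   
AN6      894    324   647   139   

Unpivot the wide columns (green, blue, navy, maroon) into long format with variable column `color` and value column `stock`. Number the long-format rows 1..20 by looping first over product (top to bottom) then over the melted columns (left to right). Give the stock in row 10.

20 rows total (5 × 4). Row 10: index ⌊(10-1)/4⌋ = 2 into product → QT4; (10-1) mod 4 = 1 into the melted columns → blue.
So row 10 is (QT4, blue, 755); stock = 755.

755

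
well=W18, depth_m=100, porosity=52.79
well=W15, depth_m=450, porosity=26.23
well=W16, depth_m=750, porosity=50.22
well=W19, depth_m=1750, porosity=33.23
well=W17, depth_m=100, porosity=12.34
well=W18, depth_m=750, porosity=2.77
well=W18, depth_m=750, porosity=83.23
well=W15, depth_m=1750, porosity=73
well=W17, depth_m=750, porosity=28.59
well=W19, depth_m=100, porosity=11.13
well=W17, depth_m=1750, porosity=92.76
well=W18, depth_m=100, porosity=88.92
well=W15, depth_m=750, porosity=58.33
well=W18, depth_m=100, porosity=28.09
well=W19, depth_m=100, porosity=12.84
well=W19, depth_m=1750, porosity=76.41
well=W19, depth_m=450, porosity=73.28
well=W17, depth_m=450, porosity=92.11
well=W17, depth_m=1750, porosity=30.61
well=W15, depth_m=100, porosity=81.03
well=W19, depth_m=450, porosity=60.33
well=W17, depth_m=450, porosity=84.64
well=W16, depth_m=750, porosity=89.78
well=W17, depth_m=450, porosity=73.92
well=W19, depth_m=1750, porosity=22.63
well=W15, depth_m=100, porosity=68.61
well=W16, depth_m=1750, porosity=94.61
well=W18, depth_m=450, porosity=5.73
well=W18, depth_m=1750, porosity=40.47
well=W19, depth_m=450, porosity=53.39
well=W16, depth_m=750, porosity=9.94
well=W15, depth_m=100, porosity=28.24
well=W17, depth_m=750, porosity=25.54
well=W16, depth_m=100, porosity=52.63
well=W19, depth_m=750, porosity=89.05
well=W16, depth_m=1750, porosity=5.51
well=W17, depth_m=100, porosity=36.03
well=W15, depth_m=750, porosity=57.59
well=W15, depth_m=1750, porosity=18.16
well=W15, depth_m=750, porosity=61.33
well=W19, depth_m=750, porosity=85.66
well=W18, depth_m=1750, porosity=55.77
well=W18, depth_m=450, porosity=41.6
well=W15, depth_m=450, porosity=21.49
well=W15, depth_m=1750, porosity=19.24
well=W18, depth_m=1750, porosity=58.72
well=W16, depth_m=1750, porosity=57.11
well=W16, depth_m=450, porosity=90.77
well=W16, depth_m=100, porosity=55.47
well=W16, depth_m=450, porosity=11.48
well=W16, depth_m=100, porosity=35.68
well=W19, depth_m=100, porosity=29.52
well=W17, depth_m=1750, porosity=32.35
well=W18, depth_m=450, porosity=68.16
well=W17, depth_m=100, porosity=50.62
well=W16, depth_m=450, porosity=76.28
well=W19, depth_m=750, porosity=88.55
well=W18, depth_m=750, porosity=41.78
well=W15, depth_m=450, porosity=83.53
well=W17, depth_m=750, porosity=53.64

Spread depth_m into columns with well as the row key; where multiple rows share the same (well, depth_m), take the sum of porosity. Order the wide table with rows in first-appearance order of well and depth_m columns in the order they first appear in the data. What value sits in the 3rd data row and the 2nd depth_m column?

With rows in first-appearance order of well, row 3 is well=W16. depth_m columns in first-appearance order: 100, 450, 750, 1750; column 2 is 450.
Long rows with well=W16, depth_m=450: 90.77 + 11.48 + 76.28 = 178.53.

178.53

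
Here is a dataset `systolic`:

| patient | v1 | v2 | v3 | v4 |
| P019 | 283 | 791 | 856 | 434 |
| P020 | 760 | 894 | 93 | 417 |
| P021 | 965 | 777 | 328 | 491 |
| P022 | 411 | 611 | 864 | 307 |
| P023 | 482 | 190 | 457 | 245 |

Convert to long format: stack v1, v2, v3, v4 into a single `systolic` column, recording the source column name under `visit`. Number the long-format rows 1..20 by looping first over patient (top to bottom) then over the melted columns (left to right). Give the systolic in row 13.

20 rows total (5 × 4). Row 13: index ⌊(13-1)/4⌋ = 3 into patient → P022; (13-1) mod 4 = 0 into the melted columns → v1.
So row 13 is (P022, v1, 411); systolic = 411.

411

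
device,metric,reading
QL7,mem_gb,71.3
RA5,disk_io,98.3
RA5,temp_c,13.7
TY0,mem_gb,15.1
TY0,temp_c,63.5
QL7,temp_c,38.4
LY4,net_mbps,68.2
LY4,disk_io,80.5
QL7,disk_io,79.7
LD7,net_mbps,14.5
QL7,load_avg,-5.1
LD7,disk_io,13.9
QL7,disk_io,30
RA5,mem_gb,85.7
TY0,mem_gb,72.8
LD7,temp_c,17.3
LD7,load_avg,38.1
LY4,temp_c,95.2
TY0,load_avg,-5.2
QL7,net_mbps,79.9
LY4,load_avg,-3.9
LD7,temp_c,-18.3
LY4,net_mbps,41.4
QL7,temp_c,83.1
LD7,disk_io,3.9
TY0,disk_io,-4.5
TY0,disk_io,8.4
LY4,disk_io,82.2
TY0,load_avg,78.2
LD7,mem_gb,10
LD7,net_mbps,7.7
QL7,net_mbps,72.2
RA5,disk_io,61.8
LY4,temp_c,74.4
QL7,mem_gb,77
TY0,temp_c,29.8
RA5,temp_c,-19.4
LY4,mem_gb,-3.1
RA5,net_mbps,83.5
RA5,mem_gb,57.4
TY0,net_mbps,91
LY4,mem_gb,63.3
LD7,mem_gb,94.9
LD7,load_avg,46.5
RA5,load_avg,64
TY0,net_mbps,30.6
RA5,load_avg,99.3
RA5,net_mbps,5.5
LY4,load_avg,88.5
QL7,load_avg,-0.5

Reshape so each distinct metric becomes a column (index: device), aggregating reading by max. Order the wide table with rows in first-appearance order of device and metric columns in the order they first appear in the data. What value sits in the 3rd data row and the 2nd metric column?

8.4

With rows in first-appearance order of device, row 3 is device=TY0. metric columns in first-appearance order: mem_gb, disk_io, temp_c, net_mbps, load_avg; column 2 is disk_io.
Long rows with device=TY0, metric=disk_io: max(-4.5, 8.4) = 8.4.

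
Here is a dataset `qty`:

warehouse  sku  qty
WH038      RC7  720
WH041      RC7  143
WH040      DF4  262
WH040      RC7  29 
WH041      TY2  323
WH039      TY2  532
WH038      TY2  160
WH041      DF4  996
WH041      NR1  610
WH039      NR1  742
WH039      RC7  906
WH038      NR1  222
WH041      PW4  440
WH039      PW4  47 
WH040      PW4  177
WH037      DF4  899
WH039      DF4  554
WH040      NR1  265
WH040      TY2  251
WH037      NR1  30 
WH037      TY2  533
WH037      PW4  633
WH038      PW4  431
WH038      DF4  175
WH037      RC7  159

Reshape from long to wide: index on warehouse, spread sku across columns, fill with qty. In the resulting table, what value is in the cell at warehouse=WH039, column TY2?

532

Wide layout: rows indexed by warehouse, columns are the 5 distinct sku values (RC7, DF4, TY2, NR1, PW4).
Cell (warehouse=WH039, sku=TY2) draws from the long row where warehouse=WH039 and sku=TY2, which has qty=532.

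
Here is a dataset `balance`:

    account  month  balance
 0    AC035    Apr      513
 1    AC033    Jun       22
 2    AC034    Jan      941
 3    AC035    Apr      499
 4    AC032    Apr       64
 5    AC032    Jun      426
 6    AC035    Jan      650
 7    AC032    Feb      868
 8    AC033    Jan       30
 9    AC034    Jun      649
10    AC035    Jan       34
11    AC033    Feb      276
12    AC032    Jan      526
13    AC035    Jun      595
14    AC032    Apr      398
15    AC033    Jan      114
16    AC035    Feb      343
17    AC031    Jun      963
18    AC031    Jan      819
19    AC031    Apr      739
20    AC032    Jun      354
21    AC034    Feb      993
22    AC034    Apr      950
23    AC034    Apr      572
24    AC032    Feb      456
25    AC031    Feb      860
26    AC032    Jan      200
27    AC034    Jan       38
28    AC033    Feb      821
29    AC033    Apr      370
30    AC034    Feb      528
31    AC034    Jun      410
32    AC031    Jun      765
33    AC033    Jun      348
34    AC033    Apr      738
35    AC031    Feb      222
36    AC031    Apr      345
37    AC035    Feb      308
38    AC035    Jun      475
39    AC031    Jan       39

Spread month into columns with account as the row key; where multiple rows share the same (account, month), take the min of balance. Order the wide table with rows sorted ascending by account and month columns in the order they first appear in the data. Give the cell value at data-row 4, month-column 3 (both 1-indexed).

With rows sorted ascending by account, row 4 is account=AC034. month columns in first-appearance order: Apr, Jun, Jan, Feb; column 3 is Jan.
Long rows with account=AC034, month=Jan: min(941, 38) = 38.

38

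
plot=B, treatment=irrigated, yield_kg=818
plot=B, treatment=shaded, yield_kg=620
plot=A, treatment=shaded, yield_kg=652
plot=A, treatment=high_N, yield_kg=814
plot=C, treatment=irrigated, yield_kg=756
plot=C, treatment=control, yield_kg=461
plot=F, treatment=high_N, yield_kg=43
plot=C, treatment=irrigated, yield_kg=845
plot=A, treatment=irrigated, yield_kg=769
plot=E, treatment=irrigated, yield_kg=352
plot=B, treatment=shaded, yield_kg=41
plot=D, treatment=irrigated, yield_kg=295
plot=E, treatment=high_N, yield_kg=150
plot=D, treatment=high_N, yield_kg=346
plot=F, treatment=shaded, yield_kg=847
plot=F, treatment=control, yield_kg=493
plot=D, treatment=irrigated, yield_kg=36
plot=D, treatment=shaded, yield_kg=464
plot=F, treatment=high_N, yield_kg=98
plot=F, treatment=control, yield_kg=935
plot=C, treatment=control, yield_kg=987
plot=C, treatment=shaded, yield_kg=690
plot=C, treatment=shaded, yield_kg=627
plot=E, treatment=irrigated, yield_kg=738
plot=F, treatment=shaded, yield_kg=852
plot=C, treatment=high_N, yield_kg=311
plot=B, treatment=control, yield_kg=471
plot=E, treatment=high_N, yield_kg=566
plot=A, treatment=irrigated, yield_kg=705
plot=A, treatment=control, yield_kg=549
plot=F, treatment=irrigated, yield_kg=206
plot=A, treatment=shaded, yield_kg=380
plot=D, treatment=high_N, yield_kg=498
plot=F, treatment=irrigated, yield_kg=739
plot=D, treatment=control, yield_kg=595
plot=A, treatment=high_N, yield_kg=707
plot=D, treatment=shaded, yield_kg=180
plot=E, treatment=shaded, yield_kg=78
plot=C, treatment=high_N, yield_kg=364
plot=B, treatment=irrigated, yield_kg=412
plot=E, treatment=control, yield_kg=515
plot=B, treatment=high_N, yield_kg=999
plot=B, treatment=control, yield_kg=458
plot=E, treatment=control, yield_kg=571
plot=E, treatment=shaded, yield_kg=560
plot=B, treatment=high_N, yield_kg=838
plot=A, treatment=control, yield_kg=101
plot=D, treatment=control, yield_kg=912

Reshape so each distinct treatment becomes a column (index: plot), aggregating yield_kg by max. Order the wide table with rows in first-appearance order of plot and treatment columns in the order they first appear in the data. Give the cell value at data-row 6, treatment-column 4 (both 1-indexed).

912

With rows in first-appearance order of plot, row 6 is plot=D. treatment columns in first-appearance order: irrigated, shaded, high_N, control; column 4 is control.
Long rows with plot=D, treatment=control: max(595, 912) = 912.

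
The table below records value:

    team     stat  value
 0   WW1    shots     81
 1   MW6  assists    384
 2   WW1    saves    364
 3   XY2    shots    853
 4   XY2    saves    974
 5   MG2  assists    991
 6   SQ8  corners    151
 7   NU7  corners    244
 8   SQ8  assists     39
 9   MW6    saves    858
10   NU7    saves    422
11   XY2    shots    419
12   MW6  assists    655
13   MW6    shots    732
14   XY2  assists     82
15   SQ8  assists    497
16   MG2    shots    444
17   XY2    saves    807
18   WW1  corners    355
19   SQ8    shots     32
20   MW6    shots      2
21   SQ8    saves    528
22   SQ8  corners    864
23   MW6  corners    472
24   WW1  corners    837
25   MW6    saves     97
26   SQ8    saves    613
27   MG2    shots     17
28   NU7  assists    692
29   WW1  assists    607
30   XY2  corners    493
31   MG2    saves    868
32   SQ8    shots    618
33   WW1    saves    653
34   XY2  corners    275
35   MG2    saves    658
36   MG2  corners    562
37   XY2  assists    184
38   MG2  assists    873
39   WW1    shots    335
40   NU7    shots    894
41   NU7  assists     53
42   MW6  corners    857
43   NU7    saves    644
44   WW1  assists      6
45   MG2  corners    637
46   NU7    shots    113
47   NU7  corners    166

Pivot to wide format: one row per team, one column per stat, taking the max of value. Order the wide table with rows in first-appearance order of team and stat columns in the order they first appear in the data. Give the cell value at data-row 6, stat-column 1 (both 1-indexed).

894

With rows in first-appearance order of team, row 6 is team=NU7. stat columns in first-appearance order: shots, assists, saves, corners; column 1 is shots.
Long rows with team=NU7, stat=shots: max(894, 113) = 894.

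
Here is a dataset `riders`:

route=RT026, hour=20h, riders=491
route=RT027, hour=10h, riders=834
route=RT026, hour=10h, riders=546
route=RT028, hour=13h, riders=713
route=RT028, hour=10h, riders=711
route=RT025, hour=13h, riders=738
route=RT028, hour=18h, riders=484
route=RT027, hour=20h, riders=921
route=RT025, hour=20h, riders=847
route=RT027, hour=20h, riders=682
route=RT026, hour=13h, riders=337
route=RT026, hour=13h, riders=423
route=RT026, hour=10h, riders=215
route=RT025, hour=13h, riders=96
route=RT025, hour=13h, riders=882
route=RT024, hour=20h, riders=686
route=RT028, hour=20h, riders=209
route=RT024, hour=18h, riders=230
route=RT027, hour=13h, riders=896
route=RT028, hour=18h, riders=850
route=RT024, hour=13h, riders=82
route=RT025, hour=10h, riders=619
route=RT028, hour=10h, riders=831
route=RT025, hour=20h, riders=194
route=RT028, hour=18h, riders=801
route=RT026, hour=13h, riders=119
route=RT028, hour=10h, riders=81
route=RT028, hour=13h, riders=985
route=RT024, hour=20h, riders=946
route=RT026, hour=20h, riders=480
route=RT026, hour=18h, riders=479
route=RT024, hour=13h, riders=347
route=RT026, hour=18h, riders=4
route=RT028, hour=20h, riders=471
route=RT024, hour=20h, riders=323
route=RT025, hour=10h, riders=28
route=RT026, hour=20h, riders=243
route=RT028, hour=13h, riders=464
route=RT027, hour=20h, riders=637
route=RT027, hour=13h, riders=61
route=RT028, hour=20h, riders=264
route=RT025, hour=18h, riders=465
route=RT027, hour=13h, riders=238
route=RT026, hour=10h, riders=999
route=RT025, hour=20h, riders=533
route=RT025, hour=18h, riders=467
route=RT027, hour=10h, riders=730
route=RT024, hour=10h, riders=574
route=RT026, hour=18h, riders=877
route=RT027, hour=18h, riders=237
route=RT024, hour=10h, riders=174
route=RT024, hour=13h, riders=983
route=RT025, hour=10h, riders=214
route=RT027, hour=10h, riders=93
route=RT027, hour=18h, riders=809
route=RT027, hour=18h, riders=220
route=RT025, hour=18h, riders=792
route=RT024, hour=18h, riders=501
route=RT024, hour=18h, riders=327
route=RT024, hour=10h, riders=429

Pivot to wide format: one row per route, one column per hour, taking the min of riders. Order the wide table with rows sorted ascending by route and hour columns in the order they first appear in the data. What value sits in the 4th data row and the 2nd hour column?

With rows sorted ascending by route, row 4 is route=RT027. hour columns in first-appearance order: 20h, 10h, 13h, 18h; column 2 is 10h.
Long rows with route=RT027, hour=10h: min(834, 730, 93) = 93.

93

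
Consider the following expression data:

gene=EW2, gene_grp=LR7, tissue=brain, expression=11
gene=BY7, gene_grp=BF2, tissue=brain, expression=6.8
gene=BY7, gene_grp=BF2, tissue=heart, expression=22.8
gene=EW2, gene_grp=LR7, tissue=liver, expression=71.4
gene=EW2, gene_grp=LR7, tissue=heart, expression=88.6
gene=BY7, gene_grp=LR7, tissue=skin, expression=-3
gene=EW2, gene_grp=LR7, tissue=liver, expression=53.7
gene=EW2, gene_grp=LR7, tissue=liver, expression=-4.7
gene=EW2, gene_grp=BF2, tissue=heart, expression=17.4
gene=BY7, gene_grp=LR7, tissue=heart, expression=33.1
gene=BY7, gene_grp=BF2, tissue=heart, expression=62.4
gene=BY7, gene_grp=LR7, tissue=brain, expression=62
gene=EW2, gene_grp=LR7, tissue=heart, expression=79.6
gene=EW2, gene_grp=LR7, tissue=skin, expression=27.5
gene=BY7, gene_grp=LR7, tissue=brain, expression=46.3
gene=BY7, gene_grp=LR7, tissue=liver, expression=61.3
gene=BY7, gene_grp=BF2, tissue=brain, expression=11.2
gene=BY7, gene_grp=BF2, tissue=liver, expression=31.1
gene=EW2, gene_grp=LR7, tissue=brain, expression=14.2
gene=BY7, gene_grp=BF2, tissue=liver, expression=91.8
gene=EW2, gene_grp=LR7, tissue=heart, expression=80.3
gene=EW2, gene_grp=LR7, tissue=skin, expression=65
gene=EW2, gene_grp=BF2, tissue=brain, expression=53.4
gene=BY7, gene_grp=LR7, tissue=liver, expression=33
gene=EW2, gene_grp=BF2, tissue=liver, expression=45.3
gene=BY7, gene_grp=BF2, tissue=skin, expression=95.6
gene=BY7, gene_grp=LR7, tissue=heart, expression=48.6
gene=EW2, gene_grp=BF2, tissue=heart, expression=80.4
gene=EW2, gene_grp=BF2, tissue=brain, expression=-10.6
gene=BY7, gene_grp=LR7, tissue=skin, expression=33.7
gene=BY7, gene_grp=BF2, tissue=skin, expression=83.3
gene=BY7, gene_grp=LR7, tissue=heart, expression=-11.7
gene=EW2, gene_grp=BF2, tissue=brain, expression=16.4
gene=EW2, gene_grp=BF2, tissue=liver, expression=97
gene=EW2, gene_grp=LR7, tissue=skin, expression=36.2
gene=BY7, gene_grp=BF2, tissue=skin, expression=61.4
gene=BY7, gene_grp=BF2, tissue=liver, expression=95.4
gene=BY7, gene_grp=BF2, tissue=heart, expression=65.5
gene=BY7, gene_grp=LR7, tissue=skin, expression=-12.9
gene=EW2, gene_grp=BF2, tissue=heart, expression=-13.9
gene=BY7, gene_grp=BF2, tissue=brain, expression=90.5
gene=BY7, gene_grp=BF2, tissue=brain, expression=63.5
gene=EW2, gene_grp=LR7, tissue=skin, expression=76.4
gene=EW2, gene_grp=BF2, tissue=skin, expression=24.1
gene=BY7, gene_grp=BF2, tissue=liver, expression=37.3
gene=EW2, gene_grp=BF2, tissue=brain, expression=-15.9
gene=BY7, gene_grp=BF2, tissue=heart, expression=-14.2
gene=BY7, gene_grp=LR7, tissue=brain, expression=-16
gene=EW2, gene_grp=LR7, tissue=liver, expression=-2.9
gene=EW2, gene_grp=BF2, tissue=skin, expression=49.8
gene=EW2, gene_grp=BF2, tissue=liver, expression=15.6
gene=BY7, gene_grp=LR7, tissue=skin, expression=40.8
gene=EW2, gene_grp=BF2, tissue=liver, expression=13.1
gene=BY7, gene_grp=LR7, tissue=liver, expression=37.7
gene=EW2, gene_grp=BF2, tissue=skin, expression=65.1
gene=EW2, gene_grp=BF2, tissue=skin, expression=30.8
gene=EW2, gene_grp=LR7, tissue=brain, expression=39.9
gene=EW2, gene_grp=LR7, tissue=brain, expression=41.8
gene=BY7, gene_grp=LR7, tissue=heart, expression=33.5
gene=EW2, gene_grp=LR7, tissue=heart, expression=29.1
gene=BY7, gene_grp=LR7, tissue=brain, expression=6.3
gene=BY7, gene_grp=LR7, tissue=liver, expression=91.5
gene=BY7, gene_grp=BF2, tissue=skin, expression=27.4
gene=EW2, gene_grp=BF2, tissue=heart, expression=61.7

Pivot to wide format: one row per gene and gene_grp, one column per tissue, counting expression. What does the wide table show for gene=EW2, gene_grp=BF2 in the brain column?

Rows with gene=EW2, gene_grp=BF2 and tissue=brain: expression values are 53.4, -10.6, 16.4, -15.9.
4 rows match — count = 4.

4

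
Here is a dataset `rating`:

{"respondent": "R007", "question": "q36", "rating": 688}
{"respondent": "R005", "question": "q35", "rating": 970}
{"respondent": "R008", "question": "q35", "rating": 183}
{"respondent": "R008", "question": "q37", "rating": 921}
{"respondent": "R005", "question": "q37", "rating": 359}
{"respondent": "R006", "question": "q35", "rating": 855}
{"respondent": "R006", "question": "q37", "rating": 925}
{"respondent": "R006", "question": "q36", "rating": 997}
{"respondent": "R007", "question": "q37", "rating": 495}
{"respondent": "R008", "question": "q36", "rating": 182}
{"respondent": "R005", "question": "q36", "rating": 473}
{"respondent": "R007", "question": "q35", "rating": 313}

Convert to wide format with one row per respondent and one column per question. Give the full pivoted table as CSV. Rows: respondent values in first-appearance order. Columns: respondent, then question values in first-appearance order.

respondent,q36,q35,q37
R007,688,313,495
R005,473,970,359
R008,182,183,921
R006,997,855,925

Columns: respondent plus the 3 distinct question values (q36, q35, q37).
For example, row R007 column q36 takes rating=688 from the long row (R007, q36).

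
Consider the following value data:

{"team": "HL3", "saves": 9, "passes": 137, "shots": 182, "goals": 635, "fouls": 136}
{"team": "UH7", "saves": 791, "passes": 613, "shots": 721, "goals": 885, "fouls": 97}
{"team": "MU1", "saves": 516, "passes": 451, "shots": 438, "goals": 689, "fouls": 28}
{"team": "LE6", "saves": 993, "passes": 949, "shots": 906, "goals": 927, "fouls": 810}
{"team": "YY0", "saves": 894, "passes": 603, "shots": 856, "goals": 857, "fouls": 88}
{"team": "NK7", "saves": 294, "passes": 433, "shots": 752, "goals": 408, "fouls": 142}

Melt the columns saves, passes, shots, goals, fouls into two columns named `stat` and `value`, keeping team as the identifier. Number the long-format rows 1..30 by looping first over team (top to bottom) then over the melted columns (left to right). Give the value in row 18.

30 rows total (6 × 5). Row 18: index ⌊(18-1)/5⌋ = 3 into team → LE6; (18-1) mod 5 = 2 into the melted columns → shots.
So row 18 is (LE6, shots, 906); value = 906.

906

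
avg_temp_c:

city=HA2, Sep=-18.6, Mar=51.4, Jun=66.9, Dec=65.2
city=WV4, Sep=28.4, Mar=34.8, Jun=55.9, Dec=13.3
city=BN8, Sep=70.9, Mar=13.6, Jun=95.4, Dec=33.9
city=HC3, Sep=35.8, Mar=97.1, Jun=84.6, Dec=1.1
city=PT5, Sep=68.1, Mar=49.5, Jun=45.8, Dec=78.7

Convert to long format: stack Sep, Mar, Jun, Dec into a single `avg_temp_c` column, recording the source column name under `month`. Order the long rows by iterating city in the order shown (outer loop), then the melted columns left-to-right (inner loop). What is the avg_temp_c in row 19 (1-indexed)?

20 rows total (5 × 4). Row 19: index ⌊(19-1)/4⌋ = 4 into city → PT5; (19-1) mod 4 = 2 into the melted columns → Jun.
So row 19 is (PT5, Jun, 45.8); avg_temp_c = 45.8.

45.8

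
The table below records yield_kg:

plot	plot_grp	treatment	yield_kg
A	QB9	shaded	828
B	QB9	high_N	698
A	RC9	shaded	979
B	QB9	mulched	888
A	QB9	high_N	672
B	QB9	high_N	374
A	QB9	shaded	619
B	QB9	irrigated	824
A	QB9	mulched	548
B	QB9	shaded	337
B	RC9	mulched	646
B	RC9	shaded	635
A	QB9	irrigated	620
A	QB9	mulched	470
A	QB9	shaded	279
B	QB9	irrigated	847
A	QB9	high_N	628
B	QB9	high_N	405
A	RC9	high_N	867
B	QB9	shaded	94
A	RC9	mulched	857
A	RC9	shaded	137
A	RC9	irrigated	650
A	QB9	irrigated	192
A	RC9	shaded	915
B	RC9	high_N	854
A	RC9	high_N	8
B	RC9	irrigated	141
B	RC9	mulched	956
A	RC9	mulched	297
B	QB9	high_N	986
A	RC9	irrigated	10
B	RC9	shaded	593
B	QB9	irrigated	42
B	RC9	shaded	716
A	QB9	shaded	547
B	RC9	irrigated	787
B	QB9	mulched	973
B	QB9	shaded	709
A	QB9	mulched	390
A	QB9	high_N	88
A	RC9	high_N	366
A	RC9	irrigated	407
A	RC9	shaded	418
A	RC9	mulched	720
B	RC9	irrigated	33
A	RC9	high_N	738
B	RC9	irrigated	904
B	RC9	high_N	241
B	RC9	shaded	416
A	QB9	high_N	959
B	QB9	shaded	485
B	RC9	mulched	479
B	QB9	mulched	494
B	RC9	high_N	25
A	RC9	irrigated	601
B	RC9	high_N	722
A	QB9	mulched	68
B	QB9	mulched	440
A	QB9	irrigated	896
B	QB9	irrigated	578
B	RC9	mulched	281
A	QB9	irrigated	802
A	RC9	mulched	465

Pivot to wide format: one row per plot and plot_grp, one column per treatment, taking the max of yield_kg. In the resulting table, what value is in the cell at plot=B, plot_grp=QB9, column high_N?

Rows with plot=B, plot_grp=QB9 and treatment=high_N: yield_kg values are 698, 374, 405, 986.
max(698, 374, 405, 986) = 986.

986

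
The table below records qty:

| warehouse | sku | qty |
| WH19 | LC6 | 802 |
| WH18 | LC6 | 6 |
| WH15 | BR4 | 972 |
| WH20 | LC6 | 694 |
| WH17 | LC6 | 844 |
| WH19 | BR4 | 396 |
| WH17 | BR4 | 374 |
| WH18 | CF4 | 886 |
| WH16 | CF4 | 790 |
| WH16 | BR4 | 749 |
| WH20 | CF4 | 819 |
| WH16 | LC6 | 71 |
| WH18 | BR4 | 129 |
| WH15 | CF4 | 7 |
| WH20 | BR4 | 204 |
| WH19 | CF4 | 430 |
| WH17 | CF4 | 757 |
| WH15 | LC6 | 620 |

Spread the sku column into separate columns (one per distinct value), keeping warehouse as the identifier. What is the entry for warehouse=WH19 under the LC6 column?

Wide layout: rows indexed by warehouse, columns are the 3 distinct sku values (LC6, BR4, CF4).
Cell (warehouse=WH19, sku=LC6) draws from the long row where warehouse=WH19 and sku=LC6, which has qty=802.

802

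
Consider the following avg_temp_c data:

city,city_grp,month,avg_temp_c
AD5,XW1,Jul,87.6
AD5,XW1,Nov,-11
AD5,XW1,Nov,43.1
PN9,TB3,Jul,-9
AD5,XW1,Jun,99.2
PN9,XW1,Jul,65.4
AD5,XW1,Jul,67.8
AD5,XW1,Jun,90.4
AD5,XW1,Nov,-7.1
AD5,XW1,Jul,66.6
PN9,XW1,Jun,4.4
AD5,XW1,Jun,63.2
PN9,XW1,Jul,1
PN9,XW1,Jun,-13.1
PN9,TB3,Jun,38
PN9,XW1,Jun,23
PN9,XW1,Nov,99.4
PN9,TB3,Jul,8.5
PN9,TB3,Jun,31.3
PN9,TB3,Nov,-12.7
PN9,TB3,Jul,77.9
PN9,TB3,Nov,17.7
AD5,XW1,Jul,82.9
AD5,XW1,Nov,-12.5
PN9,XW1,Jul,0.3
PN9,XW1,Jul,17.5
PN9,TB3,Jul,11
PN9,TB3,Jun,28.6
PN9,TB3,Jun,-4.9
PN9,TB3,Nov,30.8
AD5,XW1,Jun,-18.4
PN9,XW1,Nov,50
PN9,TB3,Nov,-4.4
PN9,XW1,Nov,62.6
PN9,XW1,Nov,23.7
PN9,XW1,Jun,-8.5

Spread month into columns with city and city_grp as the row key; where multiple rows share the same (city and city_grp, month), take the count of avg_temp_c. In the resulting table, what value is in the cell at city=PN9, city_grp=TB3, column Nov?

Rows with city=PN9, city_grp=TB3 and month=Nov: avg_temp_c values are -12.7, 17.7, 30.8, -4.4.
4 rows match — count = 4.

4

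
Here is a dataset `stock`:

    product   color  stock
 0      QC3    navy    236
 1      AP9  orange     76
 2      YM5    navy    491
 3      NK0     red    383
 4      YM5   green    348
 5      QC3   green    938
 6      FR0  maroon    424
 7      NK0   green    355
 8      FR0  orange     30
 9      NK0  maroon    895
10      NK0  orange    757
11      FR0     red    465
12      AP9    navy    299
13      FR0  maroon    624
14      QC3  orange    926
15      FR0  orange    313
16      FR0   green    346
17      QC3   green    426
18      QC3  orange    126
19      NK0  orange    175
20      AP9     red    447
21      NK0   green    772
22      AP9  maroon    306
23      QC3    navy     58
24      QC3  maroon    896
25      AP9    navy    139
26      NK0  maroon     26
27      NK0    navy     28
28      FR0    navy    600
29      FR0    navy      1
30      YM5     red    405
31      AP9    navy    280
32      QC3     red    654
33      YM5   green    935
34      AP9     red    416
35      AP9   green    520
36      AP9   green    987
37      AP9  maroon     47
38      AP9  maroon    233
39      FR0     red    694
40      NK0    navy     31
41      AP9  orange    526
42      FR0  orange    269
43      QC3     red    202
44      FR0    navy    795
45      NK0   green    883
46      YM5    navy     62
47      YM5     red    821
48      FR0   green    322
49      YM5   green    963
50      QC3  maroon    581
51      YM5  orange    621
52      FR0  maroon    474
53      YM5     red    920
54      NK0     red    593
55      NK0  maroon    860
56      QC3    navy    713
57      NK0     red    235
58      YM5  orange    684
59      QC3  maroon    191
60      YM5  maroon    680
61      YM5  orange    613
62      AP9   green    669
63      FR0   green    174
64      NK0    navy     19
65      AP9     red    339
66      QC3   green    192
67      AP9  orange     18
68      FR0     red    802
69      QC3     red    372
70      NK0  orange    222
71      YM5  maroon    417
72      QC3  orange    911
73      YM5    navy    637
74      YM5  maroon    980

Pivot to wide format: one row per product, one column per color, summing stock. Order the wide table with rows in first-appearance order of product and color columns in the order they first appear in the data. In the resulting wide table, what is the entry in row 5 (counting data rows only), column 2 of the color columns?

With rows in first-appearance order of product, row 5 is product=FR0. color columns in first-appearance order: navy, orange, red, green, maroon; column 2 is orange.
Long rows with product=FR0, color=orange: 30 + 313 + 269 = 612.

612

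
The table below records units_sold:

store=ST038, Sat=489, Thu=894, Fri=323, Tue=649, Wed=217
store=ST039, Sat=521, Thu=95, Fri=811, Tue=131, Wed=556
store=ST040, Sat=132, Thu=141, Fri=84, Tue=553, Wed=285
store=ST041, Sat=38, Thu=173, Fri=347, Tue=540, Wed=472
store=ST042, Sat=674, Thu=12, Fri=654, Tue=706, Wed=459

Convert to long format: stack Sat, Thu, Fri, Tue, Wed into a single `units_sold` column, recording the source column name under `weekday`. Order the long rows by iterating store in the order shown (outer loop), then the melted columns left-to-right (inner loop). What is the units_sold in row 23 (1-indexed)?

25 rows total (5 × 5). Row 23: index ⌊(23-1)/5⌋ = 4 into store → ST042; (23-1) mod 5 = 2 into the melted columns → Fri.
So row 23 is (ST042, Fri, 654); units_sold = 654.

654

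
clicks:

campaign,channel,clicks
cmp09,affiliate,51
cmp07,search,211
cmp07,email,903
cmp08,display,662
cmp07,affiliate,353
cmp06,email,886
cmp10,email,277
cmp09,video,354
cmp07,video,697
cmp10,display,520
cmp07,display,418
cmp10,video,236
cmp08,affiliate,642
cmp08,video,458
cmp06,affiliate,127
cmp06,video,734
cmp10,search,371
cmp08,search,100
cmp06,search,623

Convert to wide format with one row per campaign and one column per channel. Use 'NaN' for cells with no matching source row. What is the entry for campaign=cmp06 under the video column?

The long row with campaign=cmp06, channel=video has clicks=734.

734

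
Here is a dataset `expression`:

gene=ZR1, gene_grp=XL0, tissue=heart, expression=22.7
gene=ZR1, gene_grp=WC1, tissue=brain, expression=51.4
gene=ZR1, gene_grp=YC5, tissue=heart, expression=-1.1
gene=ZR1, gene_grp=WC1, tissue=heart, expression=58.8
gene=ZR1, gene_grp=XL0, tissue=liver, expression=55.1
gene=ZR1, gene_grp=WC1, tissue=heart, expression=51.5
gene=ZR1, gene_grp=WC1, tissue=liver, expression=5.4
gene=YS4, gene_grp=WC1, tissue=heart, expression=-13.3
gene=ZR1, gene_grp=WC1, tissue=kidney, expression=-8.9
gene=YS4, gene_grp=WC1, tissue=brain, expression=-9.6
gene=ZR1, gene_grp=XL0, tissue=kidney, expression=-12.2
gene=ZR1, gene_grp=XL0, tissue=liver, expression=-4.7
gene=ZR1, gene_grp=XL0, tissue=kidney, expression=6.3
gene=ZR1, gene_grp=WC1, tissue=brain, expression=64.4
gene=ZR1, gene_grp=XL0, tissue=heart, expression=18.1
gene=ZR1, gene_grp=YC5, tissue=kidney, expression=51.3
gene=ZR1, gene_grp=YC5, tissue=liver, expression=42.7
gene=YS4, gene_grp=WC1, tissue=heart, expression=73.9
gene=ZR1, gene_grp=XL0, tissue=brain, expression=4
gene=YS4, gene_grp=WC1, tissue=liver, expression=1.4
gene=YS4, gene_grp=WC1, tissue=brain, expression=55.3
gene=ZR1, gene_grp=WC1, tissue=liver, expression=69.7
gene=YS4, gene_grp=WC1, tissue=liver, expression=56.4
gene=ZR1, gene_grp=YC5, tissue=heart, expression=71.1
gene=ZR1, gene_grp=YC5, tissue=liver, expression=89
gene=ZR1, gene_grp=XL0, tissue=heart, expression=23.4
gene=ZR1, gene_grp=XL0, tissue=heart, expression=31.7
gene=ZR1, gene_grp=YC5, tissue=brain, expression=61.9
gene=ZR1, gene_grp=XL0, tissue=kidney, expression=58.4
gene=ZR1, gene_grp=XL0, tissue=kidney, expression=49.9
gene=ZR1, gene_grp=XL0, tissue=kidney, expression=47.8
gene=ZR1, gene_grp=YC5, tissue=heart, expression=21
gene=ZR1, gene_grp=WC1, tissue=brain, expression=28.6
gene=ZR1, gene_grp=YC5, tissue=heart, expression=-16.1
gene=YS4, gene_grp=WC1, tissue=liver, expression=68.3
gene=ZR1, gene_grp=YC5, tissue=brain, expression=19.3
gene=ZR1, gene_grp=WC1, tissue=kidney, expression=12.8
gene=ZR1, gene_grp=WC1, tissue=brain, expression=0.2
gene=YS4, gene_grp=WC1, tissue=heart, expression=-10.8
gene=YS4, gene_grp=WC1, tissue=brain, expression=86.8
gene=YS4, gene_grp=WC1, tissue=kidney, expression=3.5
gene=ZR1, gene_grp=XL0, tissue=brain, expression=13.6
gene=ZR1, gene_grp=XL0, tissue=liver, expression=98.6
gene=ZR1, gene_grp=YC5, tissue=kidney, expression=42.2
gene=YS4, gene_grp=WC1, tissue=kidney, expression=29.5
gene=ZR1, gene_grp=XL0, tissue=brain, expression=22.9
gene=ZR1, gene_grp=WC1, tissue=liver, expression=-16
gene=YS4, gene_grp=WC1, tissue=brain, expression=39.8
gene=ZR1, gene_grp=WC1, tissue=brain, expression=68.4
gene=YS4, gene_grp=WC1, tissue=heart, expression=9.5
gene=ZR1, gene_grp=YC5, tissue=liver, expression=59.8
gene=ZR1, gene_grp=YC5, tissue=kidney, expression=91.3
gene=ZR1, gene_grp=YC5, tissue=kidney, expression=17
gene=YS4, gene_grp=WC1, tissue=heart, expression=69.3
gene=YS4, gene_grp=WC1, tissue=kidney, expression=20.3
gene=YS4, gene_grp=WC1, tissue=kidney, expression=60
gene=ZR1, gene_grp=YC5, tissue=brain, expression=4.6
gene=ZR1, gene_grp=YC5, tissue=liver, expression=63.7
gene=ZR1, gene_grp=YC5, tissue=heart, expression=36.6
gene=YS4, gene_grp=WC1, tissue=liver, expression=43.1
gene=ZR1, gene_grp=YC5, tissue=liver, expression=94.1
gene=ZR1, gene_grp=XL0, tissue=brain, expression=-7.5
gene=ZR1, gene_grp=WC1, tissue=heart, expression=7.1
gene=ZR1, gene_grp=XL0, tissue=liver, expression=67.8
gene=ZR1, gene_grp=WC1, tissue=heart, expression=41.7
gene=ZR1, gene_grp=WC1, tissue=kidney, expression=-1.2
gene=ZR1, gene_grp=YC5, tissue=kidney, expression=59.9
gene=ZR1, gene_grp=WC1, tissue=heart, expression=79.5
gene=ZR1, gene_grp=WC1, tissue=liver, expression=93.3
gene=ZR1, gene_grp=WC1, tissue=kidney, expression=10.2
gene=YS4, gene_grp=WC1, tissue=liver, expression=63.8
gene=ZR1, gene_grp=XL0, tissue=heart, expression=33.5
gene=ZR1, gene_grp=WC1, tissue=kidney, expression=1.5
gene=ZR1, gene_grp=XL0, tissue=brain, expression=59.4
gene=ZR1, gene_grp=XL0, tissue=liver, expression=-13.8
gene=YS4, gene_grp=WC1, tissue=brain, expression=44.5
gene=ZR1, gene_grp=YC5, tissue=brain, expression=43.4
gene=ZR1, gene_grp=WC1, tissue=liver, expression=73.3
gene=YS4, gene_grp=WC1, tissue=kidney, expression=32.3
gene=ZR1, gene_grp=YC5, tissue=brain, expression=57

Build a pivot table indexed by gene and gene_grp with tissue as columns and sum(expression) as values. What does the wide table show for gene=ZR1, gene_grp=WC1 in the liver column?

Rows with gene=ZR1, gene_grp=WC1 and tissue=liver: expression values are 5.4, 69.7, -16, 93.3, 73.3.
5.4 + 69.7 + -16 + 93.3 + 73.3 = 225.7.

225.7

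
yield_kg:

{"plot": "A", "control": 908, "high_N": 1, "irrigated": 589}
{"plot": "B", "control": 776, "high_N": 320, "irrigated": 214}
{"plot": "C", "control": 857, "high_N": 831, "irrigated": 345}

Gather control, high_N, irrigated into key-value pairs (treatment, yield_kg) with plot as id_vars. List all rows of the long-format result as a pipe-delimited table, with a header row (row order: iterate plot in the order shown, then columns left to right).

Each (plot, column) pair becomes one row: 3 × 3 = 9 rows.
For example, (A, control) → yield_kg=908.

| plot | treatment | yield_kg |
| A | control | 908 |
| A | high_N | 1 |
| A | irrigated | 589 |
| B | control | 776 |
| B | high_N | 320 |
| B | irrigated | 214 |
| C | control | 857 |
| C | high_N | 831 |
| C | irrigated | 345 |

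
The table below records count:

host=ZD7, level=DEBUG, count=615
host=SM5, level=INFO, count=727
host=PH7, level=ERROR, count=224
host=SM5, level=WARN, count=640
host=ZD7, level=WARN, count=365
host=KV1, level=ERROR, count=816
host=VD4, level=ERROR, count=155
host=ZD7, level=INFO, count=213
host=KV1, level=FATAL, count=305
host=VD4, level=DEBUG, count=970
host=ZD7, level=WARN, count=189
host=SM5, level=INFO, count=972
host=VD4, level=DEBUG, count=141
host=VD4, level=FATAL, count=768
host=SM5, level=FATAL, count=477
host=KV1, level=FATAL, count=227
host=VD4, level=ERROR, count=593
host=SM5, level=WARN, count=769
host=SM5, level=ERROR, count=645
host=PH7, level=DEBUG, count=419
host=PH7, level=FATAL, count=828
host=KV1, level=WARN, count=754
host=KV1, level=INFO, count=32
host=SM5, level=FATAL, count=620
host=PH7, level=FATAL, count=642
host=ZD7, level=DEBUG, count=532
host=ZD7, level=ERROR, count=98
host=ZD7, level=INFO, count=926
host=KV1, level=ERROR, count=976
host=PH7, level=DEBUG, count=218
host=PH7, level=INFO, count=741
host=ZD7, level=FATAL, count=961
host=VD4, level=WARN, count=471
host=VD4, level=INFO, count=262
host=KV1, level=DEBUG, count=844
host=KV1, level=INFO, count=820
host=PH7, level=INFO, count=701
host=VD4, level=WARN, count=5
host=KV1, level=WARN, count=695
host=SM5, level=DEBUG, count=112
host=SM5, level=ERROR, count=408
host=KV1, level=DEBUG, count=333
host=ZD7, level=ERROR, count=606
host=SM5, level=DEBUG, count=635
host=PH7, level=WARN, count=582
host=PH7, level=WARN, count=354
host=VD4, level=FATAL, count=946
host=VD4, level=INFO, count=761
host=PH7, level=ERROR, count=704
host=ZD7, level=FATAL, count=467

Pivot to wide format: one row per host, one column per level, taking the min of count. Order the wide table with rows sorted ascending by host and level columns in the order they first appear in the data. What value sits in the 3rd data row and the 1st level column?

112

With rows sorted ascending by host, row 3 is host=SM5. level columns in first-appearance order: DEBUG, INFO, ERROR, WARN, FATAL; column 1 is DEBUG.
Long rows with host=SM5, level=DEBUG: min(112, 635) = 112.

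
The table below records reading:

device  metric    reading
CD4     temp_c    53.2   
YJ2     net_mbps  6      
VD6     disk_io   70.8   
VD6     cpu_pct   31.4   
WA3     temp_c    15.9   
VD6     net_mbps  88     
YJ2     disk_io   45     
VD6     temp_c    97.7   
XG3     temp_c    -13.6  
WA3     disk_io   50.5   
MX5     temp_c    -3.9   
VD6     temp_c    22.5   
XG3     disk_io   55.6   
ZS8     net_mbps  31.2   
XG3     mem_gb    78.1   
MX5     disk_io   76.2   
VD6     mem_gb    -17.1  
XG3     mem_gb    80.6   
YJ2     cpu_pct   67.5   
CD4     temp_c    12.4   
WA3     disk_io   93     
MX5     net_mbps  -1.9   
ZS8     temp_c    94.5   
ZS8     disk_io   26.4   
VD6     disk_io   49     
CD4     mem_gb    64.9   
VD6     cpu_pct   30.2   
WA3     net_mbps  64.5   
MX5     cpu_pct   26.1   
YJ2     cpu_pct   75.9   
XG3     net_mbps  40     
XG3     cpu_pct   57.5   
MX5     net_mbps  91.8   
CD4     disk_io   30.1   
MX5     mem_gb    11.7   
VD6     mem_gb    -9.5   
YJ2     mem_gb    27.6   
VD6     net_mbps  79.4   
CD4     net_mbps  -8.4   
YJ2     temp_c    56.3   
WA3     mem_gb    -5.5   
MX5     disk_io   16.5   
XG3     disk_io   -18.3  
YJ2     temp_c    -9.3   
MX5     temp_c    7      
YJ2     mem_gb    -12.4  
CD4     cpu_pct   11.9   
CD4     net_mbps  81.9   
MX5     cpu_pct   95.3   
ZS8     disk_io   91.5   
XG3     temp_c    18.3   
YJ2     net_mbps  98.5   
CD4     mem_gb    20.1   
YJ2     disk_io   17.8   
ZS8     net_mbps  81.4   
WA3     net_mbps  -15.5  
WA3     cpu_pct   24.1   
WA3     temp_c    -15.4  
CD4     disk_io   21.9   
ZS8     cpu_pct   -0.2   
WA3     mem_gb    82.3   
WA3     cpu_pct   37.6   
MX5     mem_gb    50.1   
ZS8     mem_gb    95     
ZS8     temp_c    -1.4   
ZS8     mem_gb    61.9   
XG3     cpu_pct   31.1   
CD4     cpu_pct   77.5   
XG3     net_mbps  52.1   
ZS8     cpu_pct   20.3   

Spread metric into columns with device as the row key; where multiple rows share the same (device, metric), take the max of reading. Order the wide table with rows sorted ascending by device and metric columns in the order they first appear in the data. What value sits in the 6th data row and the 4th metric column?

With rows sorted ascending by device, row 6 is device=YJ2. metric columns in first-appearance order: temp_c, net_mbps, disk_io, cpu_pct, mem_gb; column 4 is cpu_pct.
Long rows with device=YJ2, metric=cpu_pct: max(67.5, 75.9) = 75.9.

75.9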